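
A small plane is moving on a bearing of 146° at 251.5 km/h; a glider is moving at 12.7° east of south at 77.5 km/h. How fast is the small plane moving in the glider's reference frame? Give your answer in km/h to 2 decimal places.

181.49 km/h

Taking east as x and north as y: small plane velocity = (140.637, -208.503) km/h; glider velocity = (17.038, -75.604) km/h.
Velocity of small plane relative to glider = (140.637, -208.503) − (17.038, -75.604) = (123.599, -132.899) km/h.
Magnitude = |(123.599, -132.899)| = 181.491 km/h.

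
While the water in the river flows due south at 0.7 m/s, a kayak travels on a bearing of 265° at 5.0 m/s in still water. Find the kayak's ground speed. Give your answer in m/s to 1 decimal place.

Taking east as x and north as y: velocity relative to the water = (-4.981, -0.436) m/s; the water relative to ground = (0.000, -0.700) m/s.
Velocity relative to ground = (-4.981, -0.436) + (0.000, -0.700) = (-4.981, -1.136) m/s.
Speed = |(-4.981, -1.136)| = 5.109 m/s.

5.1 m/s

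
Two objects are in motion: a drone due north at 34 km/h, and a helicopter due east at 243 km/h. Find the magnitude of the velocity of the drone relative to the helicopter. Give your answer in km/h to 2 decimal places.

245.37 km/h

Taking east as x and north as y: drone velocity = (0.000, 34.000) km/h; helicopter velocity = (243.000, 0.000) km/h.
Velocity of drone relative to helicopter = (0.000, 34.000) − (243.000, 0.000) = (-243.000, 34.000) km/h.
Magnitude = |(-243.000, 34.000)| = 245.367 km/h.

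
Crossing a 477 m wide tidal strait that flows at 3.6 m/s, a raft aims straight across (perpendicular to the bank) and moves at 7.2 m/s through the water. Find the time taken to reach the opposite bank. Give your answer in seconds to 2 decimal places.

The component of the raft's velocity perpendicular to the bank is 7.2 m/s.
The current is parallel to the bank, so it does not affect the crossing time.
Time = 477 / 7.200 = 66.250 s.

66.25 s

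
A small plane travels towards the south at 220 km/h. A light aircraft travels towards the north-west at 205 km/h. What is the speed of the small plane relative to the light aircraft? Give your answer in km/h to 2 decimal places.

Taking east as x and north as y: small plane velocity = (0.000, -220.000) km/h; light aircraft velocity = (-144.957, 144.957) km/h.
Velocity of small plane relative to light aircraft = (0.000, -220.000) − (-144.957, 144.957) = (144.957, -364.957) km/h.
Magnitude = |(144.957, -364.957)| = 392.691 km/h.

392.69 km/h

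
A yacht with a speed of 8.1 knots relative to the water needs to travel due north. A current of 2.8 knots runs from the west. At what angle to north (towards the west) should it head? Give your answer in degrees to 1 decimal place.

20.2°

The current pushes perpendicular to the desired track; the heading must have a component into the current equal to 2.8 knots: 8.1 sin θ = 2.8.
sin θ = 0.3457, so θ = 20.223°.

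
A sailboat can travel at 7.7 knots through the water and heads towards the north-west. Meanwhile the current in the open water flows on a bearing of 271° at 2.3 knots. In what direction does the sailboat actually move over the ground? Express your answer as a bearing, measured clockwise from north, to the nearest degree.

305°

Taking east as x and north as y: velocity relative to the water = (-5.445, 5.445) knots; the water relative to ground = (-2.300, 0.040) knots.
Velocity relative to ground = (-5.445, 5.445) + (-2.300, 0.040) = (-7.744, 5.485) knots.
Bearing = atan2(-7.74, 5.48) = 305.31° clockwise from north.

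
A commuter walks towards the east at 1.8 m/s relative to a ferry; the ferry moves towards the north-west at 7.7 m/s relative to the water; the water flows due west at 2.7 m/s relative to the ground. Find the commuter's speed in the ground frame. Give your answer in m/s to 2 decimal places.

In east/north components (m/s): commuter relative to ferry = (1.800, 0.000); ferry relative to water = (-5.445, 5.445); water relative to ground = (-2.700, 0.000).
Sum = (-6.345, 5.445) m/s.
Speed = |(-6.345, 5.445)| = 8.361 m/s.

8.36 m/s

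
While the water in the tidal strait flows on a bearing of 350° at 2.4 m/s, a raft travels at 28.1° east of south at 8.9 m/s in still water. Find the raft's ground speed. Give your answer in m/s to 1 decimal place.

Taking east as x and north as y: velocity relative to the water = (4.192, -7.851) m/s; the water relative to ground = (-0.417, 2.364) m/s.
Velocity relative to ground = (4.192, -7.851) + (-0.417, 2.364) = (3.775, -5.487) m/s.
Speed = |(3.775, -5.487)| = 6.661 m/s.

6.7 m/s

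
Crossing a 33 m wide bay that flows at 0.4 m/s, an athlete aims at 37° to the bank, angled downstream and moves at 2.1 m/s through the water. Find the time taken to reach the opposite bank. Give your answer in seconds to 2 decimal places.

The component of the athlete's velocity perpendicular to the bank is 2.1 × sin 37° = 1.264 m/s.
The flow acts along the bank and has no component across it.
Time = 33 / 1.264 = 26.111 s.

26.11 s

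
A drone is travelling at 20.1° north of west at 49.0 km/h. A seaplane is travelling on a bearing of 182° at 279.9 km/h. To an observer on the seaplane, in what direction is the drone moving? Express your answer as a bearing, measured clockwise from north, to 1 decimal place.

Taking east as x and north as y: drone velocity = (-46.016, 16.839) km/h; seaplane velocity = (-9.768, -279.729) km/h.
Velocity of drone relative to seaplane = (-46.016, 16.839) − (-9.768, -279.729) = (-36.247, 296.569) km/h.
Bearing = atan2(-36.25, 296.57) = 353.03° clockwise from north.

353.0°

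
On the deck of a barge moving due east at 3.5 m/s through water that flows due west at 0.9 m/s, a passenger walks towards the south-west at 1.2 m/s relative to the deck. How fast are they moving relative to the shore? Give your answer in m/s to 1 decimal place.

In east/north components (m/s): passenger relative to barge = (-0.849, -0.849); barge relative to water = (3.500, 0.000); water relative to ground = (-0.900, 0.000).
Sum = (1.751, -0.849) m/s.
Speed = |(1.751, -0.849)| = 1.946 m/s.

1.9 m/s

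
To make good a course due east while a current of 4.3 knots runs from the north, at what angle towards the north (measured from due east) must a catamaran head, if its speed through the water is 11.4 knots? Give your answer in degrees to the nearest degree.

22°

The current pushes perpendicular to the desired track; the heading must have a component into the current equal to 4.3 knots: 11.4 sin θ = 4.3.
sin θ = 0.3772, so θ = 22.160°.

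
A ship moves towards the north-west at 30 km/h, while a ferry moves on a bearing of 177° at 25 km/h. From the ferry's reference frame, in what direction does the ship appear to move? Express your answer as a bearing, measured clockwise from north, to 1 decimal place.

Taking east as x and north as y: ship velocity = (-21.213, 21.213) km/h; ferry velocity = (1.308, -24.966) km/h.
Velocity of ship relative to ferry = (-21.213, 21.213) − (1.308, -24.966) = (-22.522, 46.179) km/h.
Bearing = atan2(-22.52, 46.18) = 334.00° clockwise from north.

334.0°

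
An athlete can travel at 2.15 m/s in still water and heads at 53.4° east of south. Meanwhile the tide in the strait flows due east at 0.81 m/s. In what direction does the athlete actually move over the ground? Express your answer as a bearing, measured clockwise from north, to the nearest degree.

117°

Taking east as x and north as y: velocity relative to the water = (1.726, -1.282) m/s; the water relative to ground = (0.810, 0.000) m/s.
Velocity relative to ground = (1.726, -1.282) + (0.810, 0.000) = (2.536, -1.282) m/s.
Bearing = atan2(2.54, -1.28) = 116.81° clockwise from north.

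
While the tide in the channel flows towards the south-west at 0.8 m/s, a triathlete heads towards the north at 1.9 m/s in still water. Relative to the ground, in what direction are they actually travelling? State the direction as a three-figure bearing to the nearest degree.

337°

Taking east as x and north as y: velocity relative to the water = (0.000, 1.900) m/s; the water relative to ground = (-0.566, -0.566) m/s.
Velocity relative to ground = (0.000, 1.900) + (-0.566, -0.566) = (-0.566, 1.334) m/s.
Bearing = atan2(-0.57, 1.33) = 337.03° clockwise from north.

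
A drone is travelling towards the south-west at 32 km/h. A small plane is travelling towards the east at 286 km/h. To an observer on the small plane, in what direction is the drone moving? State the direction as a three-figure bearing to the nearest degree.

Taking east as x and north as y: drone velocity = (-22.627, -22.627) km/h; small plane velocity = (286.000, 0.000) km/h.
Velocity of drone relative to small plane = (-22.627, -22.627) − (286.000, 0.000) = (-308.627, -22.627) km/h.
Bearing = atan2(-308.63, -22.63) = 265.81° clockwise from north.

266°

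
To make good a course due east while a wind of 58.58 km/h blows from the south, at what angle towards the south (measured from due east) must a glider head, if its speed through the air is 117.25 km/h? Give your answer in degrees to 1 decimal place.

30.0°

The wind pushes perpendicular to the desired track; the heading must have a component into the wind equal to 58.58 km/h: 117.25 sin θ = 58.58.
sin θ = 0.4996, so θ = 29.975°.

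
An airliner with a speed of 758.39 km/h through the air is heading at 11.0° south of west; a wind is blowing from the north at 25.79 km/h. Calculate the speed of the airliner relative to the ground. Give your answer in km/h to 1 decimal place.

Taking east as x and north as y: velocity relative to the air = (-744.456, -144.708) km/h; the air relative to ground = (0.000, -25.790) km/h.
Velocity relative to ground = (-744.456, -144.708) + (0.000, -25.790) = (-744.456, -170.498) km/h.
Speed = |(-744.456, -170.498)| = 763.731 km/h.

763.7 km/h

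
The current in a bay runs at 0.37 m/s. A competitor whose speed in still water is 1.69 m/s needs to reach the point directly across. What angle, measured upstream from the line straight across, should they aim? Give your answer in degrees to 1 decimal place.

To cancel the current, the upstream component of the competitor's velocity must equal the flow: 1.69 sin θ = 0.37.
sin θ = 0.37 / 1.69 = 0.2189.
θ = arcsin(0.2189) = 12.646°.

12.6°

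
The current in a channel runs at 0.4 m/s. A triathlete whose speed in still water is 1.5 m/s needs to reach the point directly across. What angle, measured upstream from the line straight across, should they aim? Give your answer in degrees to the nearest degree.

To cancel the current, the upstream component of the triathlete's velocity must equal the flow: 1.5 sin θ = 0.4.
sin θ = 0.4 / 1.5 = 0.2667.
θ = arcsin(0.2667) = 15.466°.

15°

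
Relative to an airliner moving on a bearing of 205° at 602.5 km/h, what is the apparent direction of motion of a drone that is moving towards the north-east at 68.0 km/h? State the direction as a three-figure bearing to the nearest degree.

Taking east as x and north as y: drone velocity = (48.083, 48.083) km/h; airliner velocity = (-254.628, -546.050) km/h.
Velocity of drone relative to airliner = (48.083, 48.083) − (-254.628, -546.050) = (302.711, 594.134) km/h.
Bearing = atan2(302.71, 594.13) = 27.00° clockwise from north.

027°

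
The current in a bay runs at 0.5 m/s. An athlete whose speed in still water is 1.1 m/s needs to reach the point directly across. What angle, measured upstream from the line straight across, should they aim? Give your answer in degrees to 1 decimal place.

27.0°

To cancel the current, the upstream component of the athlete's velocity must equal the flow: 1.1 sin θ = 0.5.
sin θ = 0.5 / 1.1 = 0.4545.
θ = arcsin(0.4545) = 27.036°.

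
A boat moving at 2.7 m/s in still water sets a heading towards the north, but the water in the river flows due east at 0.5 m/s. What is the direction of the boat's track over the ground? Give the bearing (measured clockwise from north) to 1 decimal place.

010.5°

Taking east as x and north as y: velocity relative to the water = (0.000, 2.700) m/s; the water relative to ground = (0.500, 0.000) m/s.
Velocity relative to ground = (0.000, 2.700) + (0.500, 0.000) = (0.500, 2.700) m/s.
Bearing = atan2(0.50, 2.70) = 10.49° clockwise from north.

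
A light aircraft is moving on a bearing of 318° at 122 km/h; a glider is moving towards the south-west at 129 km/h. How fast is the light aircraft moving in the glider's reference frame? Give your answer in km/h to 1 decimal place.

Taking east as x and north as y: light aircraft velocity = (-81.634, 90.664) km/h; glider velocity = (-91.217, -91.217) km/h.
Velocity of light aircraft relative to glider = (-81.634, 90.664) − (-91.217, -91.217) = (9.583, 181.880) km/h.
Magnitude = |(9.583, 181.880)| = 182.133 km/h.

182.1 km/h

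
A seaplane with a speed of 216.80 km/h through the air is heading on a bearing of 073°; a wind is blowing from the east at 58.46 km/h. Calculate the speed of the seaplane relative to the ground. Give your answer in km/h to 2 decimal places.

Taking east as x and north as y: velocity relative to the air = (207.327, 63.386) km/h; the air relative to ground = (-58.460, 0.000) km/h.
Velocity relative to ground = (207.327, 63.386) + (-58.460, 0.000) = (148.867, 63.386) km/h.
Speed = |(148.867, 63.386)| = 161.800 km/h.

161.80 km/h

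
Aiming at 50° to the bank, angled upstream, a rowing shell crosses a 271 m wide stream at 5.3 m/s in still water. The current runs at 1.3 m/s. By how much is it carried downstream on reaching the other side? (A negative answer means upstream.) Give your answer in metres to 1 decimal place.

-140.6 m

Perpendicular speed = 4.060 m/s; crossing time = 271 / 4.060 = 66.748 s.
Net downstream speed = -2.107 m/s.
Drift = -2.107 × 66.748 = -140.623 m (upstream).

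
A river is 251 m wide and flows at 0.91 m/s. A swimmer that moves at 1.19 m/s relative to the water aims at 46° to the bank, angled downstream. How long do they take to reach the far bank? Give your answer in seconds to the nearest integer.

The component of the swimmer's velocity perpendicular to the bank is 1.19 × sin 46° = 0.856 m/s.
Only the cross-stream component determines the crossing time; the current contributes nothing perpendicular to the bank.
Time = 251 / 0.856 = 293.219 s.

293 s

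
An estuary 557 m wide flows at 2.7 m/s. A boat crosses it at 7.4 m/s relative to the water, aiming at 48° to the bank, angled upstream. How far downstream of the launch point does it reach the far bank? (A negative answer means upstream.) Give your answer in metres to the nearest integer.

Perpendicular speed = 5.499 m/s; crossing time = 557 / 5.499 = 101.286 s.
Net downstream speed = -2.252 m/s.
Drift = -2.252 × 101.286 = -228.052 m (upstream).

-228 m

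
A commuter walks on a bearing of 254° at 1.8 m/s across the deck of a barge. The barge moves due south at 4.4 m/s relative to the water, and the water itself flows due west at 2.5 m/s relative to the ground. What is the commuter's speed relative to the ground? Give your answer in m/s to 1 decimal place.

6.5 m/s

In east/north components (m/s): commuter relative to barge = (-1.730, -0.496); barge relative to water = (0.000, -4.400); water relative to ground = (-2.500, 0.000).
Sum = (-4.230, -4.896) m/s.
Speed = |(-4.230, -4.896)| = 6.471 m/s.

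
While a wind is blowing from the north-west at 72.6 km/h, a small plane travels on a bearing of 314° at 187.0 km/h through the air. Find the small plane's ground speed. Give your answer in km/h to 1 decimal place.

114.4 km/h

Taking east as x and north as y: velocity relative to the air = (-134.517, 129.901) km/h; the air relative to ground = (51.336, -51.336) km/h.
Velocity relative to ground = (-134.517, 129.901) + (51.336, -51.336) = (-83.181, 78.565) km/h.
Speed = |(-83.181, 78.565)| = 114.418 km/h.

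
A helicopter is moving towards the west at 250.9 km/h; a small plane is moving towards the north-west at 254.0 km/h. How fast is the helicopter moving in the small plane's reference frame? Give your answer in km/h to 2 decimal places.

Taking east as x and north as y: helicopter velocity = (-250.900, 0.000) km/h; small plane velocity = (-179.605, 179.605) km/h.
Velocity of helicopter relative to small plane = (-250.900, 0.000) − (-179.605, 179.605) = (-71.295, -179.605) km/h.
Magnitude = |(-71.295, -179.605)| = 193.238 km/h.

193.24 km/h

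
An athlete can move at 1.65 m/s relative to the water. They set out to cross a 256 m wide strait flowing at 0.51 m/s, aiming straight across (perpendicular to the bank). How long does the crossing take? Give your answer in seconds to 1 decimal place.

The component of the athlete's velocity perpendicular to the bank is 1.65 m/s.
The flow acts along the bank and has no component across it.
Time = 256 / 1.650 = 155.152 s.

155.2 s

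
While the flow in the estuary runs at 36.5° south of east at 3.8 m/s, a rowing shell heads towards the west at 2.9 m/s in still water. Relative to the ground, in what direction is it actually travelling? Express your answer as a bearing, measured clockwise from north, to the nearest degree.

Taking east as x and north as y: velocity relative to the water = (-2.900, 0.000) m/s; the water relative to ground = (3.055, -2.260) m/s.
Velocity relative to ground = (-2.900, 0.000) + (3.055, -2.260) = (0.155, -2.260) m/s.
Bearing = atan2(0.15, -2.26) = 176.09° clockwise from north.

176°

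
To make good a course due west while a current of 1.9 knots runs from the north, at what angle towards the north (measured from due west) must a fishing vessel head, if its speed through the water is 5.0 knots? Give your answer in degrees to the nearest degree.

The current pushes perpendicular to the desired track; the heading must have a component into the current equal to 1.9 knots: 5.0 sin θ = 1.9.
sin θ = 0.3800, so θ = 22.334°.

22°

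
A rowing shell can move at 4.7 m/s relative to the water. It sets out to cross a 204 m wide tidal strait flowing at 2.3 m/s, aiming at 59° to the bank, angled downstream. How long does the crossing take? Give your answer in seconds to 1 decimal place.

The component of the rowing shell's velocity perpendicular to the bank is 4.7 × sin 59° = 4.029 m/s.
Only the cross-stream component determines the crossing time; the current contributes nothing perpendicular to the bank.
Time = 204 / 4.029 = 50.637 s.

50.6 s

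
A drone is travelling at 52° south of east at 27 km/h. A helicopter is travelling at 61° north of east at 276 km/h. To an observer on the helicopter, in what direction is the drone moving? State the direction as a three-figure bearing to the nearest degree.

204°

Taking east as x and north as y: drone velocity = (16.623, -21.276) km/h; helicopter velocity = (133.807, 241.395) km/h.
Velocity of drone relative to helicopter = (16.623, -21.276) − (133.807, 241.395) = (-117.185, -262.671) km/h.
Bearing = atan2(-117.18, -262.67) = 204.04° clockwise from north.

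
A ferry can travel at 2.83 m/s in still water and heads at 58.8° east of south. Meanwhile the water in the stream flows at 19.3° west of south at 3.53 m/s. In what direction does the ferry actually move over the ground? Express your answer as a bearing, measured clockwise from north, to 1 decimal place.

Taking east as x and north as y: velocity relative to the water = (2.421, -1.466) m/s; the water relative to ground = (-1.167, -3.332) m/s.
Velocity relative to ground = (2.421, -1.466) + (-1.167, -3.332) = (1.254, -4.798) m/s.
Bearing = atan2(1.25, -4.80) = 165.35° clockwise from north.

165.4°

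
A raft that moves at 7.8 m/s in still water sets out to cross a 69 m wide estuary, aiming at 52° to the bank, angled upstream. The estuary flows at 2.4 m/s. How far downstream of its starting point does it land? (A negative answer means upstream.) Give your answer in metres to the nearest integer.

-27 m

Perpendicular speed = 6.146 m/s; crossing time = 69 / 6.146 = 11.226 s.
Net downstream speed = -2.402 m/s.
Drift = -2.402 × 11.226 = -26.966 m (upstream).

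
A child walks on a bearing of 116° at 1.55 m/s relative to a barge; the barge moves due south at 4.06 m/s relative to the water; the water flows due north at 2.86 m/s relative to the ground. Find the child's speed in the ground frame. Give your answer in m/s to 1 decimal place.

2.3 m/s

In east/north components (m/s): child relative to barge = (1.393, -0.679); barge relative to water = (0.000, -4.060); water relative to ground = (0.000, 2.860).
Sum = (1.393, -1.879) m/s.
Speed = |(1.393, -1.879)| = 2.339 m/s.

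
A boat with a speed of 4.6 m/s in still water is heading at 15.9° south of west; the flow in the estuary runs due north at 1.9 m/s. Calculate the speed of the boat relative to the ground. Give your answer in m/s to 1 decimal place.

Taking east as x and north as y: velocity relative to the water = (-4.424, -1.260) m/s; the water relative to ground = (0.000, 1.900) m/s.
Velocity relative to ground = (-4.424, -1.260) + (0.000, 1.900) = (-4.424, 0.640) m/s.
Speed = |(-4.424, 0.640)| = 4.470 m/s.

4.5 m/s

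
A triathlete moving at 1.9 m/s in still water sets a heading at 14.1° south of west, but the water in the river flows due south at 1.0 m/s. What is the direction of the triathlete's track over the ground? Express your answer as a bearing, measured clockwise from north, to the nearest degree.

Taking east as x and north as y: velocity relative to the water = (-1.843, -0.463) m/s; the water relative to ground = (0.000, -1.000) m/s.
Velocity relative to ground = (-1.843, -0.463) + (0.000, -1.000) = (-1.843, -1.463) m/s.
Bearing = atan2(-1.84, -1.46) = 231.56° clockwise from north.

232°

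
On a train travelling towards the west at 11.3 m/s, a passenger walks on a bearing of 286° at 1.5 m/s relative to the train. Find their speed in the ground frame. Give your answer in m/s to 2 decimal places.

12.75 m/s

Taking east as x and north as y: train velocity = (-11.300, 0.000) m/s; passenger velocity relative to train = (-1.442, 0.413) m/s.
Velocity relative to ground = (-11.300, 0.000) + (-1.442, 0.413) = (-12.742, 0.413) m/s.
Speed = |(-12.742, 0.413)| = 12.749 m/s.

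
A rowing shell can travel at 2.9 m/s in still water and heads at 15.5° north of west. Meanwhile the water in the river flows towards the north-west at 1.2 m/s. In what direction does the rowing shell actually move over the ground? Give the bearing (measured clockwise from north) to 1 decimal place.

294.0°

Taking east as x and north as y: velocity relative to the water = (-2.795, 0.775) m/s; the water relative to ground = (-0.849, 0.849) m/s.
Velocity relative to ground = (-2.795, 0.775) + (-0.849, 0.849) = (-3.643, 1.624) m/s.
Bearing = atan2(-3.64, 1.62) = 294.02° clockwise from north.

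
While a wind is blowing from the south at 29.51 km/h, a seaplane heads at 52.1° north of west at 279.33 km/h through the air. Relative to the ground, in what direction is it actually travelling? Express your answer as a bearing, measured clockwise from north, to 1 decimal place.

Taking east as x and north as y: velocity relative to the air = (-171.588, 220.415) km/h; the air relative to ground = (0.000, 29.510) km/h.
Velocity relative to ground = (-171.588, 220.415) + (0.000, 29.510) = (-171.588, 249.925) km/h.
Bearing = atan2(-171.59, 249.92) = 325.53° clockwise from north.

325.5°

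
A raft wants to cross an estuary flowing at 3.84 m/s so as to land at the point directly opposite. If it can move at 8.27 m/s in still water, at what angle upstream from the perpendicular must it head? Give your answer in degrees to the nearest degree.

To cancel the current, the upstream component of the raft's velocity must equal the flow: 8.27 sin θ = 3.84.
sin θ = 3.84 / 8.27 = 0.4643.
θ = arcsin(0.4643) = 27.667°.

28°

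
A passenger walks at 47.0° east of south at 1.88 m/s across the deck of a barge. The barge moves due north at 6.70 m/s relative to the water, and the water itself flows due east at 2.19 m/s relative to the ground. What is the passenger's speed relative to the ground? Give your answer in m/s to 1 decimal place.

6.5 m/s

In east/north components (m/s): passenger relative to barge = (1.375, -1.282); barge relative to water = (0.000, 6.700); water relative to ground = (2.190, 0.000).
Sum = (3.565, 5.418) m/s.
Speed = |(3.565, 5.418)| = 6.486 m/s.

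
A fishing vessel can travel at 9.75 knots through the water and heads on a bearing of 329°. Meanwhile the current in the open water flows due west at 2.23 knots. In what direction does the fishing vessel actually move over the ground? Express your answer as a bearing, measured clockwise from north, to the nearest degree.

Taking east as x and north as y: velocity relative to the water = (-5.022, 8.357) knots; the water relative to ground = (-2.230, 0.000) knots.
Velocity relative to ground = (-5.022, 8.357) + (-2.230, 0.000) = (-7.252, 8.357) knots.
Bearing = atan2(-7.25, 8.36) = 319.05° clockwise from north.

319°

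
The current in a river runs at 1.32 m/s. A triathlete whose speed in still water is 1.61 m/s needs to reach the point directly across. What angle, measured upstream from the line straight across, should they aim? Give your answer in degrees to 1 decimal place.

To cancel the current, the upstream component of the triathlete's velocity must equal the flow: 1.61 sin θ = 1.32.
sin θ = 1.32 / 1.61 = 0.8199.
θ = arcsin(0.8199) = 55.072°.

55.1°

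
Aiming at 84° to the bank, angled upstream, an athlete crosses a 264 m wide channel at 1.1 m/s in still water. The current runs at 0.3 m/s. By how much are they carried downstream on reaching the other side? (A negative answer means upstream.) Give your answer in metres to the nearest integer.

45 m

Perpendicular speed = 1.094 m/s; crossing time = 264 / 1.094 = 241.322 s.
Net downstream speed = 0.185 m/s.
Drift = 0.185 × 241.322 = 44.649 m (downstream).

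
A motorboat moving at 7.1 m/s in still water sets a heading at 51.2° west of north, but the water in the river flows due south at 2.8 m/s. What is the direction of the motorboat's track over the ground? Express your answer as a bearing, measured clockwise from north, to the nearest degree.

Taking east as x and north as y: velocity relative to the water = (-5.533, 4.449) m/s; the water relative to ground = (0.000, -2.800) m/s.
Velocity relative to ground = (-5.533, 4.449) + (0.000, -2.800) = (-5.533, 1.649) m/s.
Bearing = atan2(-5.53, 1.65) = 286.59° clockwise from north.

287°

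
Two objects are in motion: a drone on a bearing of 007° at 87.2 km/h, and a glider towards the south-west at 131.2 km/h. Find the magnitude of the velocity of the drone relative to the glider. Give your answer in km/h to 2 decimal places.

207.00 km/h

Taking east as x and north as y: drone velocity = (10.627, 86.550) km/h; glider velocity = (-92.772, -92.772) km/h.
Velocity of drone relative to glider = (10.627, 86.550) − (-92.772, -92.772) = (103.399, 179.322) km/h.
Magnitude = |(103.399, 179.322)| = 206.998 km/h.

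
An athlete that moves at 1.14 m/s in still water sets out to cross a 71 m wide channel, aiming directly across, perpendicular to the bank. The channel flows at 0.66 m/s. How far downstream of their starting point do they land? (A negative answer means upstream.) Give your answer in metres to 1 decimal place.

Perpendicular speed = 1.140 m/s; crossing time = 71 / 1.140 = 62.281 s.
Net downstream speed = 0.660 m/s.
Drift = 0.660 × 62.281 = 41.105 m (downstream).

41.1 m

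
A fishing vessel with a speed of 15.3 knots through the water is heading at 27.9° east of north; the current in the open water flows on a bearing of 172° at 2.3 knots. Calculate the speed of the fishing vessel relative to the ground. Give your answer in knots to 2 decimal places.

13.50 knots

Taking east as x and north as y: velocity relative to the water = (7.159, 13.522) knots; the water relative to ground = (0.320, -2.278) knots.
Velocity relative to ground = (7.159, 13.522) + (0.320, -2.278) = (7.479, 11.244) knots.
Speed = |(7.479, 11.244)| = 13.504 knots.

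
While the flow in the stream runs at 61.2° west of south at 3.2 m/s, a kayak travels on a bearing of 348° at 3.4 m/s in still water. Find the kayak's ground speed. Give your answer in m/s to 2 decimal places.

Taking east as x and north as y: velocity relative to the water = (-0.707, 3.326) m/s; the water relative to ground = (-2.804, -1.542) m/s.
Velocity relative to ground = (-0.707, 3.326) + (-2.804, -1.542) = (-3.511, 1.784) m/s.
Speed = |(-3.511, 1.784)| = 3.938 m/s.

3.94 m/s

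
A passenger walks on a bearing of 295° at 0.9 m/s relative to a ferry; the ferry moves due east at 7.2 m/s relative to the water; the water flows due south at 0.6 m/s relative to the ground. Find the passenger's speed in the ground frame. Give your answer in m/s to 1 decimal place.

6.4 m/s

In east/north components (m/s): passenger relative to ferry = (-0.816, 0.380); ferry relative to water = (7.200, 0.000); water relative to ground = (0.000, -0.600).
Sum = (6.384, -0.220) m/s.
Speed = |(6.384, -0.220)| = 6.388 m/s.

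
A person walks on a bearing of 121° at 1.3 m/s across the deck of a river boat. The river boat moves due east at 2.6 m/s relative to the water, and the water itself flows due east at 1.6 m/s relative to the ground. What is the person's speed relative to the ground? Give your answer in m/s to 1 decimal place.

5.4 m/s

In east/north components (m/s): person relative to river boat = (1.114, -0.670); river boat relative to water = (2.600, 0.000); water relative to ground = (1.600, 0.000).
Sum = (5.314, -0.670) m/s.
Speed = |(5.314, -0.670)| = 5.356 m/s.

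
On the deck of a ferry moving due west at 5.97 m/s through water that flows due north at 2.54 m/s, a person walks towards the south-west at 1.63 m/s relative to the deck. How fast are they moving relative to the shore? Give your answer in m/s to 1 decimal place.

In east/north components (m/s): person relative to ferry = (-1.153, -1.153); ferry relative to water = (-5.970, 0.000); water relative to ground = (0.000, 2.540).
Sum = (-7.123, 1.387) m/s.
Speed = |(-7.123, 1.387)| = 7.256 m/s.

7.3 m/s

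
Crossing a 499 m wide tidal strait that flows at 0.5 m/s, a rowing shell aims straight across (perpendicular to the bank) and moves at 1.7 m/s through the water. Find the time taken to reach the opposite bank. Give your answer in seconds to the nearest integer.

294 s

The component of the rowing shell's velocity perpendicular to the bank is 1.7 m/s.
Only the cross-stream component determines the crossing time; the current contributes nothing perpendicular to the bank.
Time = 499 / 1.700 = 293.529 s.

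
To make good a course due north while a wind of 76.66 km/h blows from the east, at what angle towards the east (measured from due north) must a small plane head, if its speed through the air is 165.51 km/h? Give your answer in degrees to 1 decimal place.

The wind pushes perpendicular to the desired track; the heading must have a component into the wind equal to 76.66 km/h: 165.51 sin θ = 76.66.
sin θ = 0.4632, so θ = 27.592°.

27.6°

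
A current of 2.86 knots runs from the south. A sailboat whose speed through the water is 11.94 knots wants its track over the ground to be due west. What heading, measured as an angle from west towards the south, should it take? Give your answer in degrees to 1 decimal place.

13.9°

The current pushes perpendicular to the desired track; the heading must have a component into the current equal to 2.86 knots: 11.94 sin θ = 2.86.
sin θ = 0.2395, so θ = 13.859°.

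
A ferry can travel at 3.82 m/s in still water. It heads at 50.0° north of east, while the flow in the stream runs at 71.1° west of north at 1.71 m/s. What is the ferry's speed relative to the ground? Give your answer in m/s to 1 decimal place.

Taking east as x and north as y: velocity relative to the water = (2.455, 2.926) m/s; the water relative to ground = (-1.618, 0.554) m/s.
Velocity relative to ground = (2.455, 2.926) + (-1.618, 0.554) = (0.838, 3.480) m/s.
Speed = |(0.838, 3.480)| = 3.580 m/s.

3.6 m/s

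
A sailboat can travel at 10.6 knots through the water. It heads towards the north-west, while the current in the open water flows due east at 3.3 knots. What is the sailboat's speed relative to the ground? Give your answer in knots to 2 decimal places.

Taking east as x and north as y: velocity relative to the water = (-7.495, 7.495) knots; the water relative to ground = (3.300, 0.000) knots.
Velocity relative to ground = (-7.495, 7.495) + (3.300, 0.000) = (-4.195, 7.495) knots.
Speed = |(-4.195, 7.495)| = 8.590 knots.

8.59 knots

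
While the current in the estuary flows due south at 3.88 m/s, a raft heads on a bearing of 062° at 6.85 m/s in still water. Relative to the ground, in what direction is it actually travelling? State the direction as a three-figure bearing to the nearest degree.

Taking east as x and north as y: velocity relative to the water = (6.048, 3.216) m/s; the water relative to ground = (0.000, -3.880) m/s.
Velocity relative to ground = (6.048, 3.216) + (0.000, -3.880) = (6.048, -0.664) m/s.
Bearing = atan2(6.05, -0.66) = 96.27° clockwise from north.

096°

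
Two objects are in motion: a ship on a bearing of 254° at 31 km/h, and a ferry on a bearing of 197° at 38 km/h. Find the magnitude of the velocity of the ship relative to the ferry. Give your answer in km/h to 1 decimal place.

33.5 km/h

Taking east as x and north as y: ship velocity = (-29.799, -8.545) km/h; ferry velocity = (-11.110, -36.340) km/h.
Velocity of ship relative to ferry = (-29.799, -8.545) − (-11.110, -36.340) = (-18.689, 27.795) km/h.
Magnitude = |(-18.689, 27.795)| = 33.494 km/h.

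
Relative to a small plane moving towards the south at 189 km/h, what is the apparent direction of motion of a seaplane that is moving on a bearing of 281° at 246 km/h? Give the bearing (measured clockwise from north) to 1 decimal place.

314.3°

Taking east as x and north as y: seaplane velocity = (-241.480, 46.939) km/h; small plane velocity = (0.000, -189.000) km/h.
Velocity of seaplane relative to small plane = (-241.480, 46.939) − (0.000, -189.000) = (-241.480, 235.939) km/h.
Bearing = atan2(-241.48, 235.94) = 314.34° clockwise from north.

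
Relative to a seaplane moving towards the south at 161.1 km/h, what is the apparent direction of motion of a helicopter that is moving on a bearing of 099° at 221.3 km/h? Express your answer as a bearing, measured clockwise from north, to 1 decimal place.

Taking east as x and north as y: helicopter velocity = (218.575, -34.619) km/h; seaplane velocity = (0.000, -161.100) km/h.
Velocity of helicopter relative to seaplane = (218.575, -34.619) − (0.000, -161.100) = (218.575, 126.481) km/h.
Bearing = atan2(218.58, 126.48) = 59.94° clockwise from north.

059.9°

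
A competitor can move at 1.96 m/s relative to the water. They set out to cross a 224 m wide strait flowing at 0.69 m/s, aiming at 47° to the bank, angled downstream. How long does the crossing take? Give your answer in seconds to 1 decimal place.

156.3 s

The component of the competitor's velocity perpendicular to the bank is 1.96 × sin 47° = 1.433 m/s.
The flow acts along the bank and has no component across it.
Time = 224 / 1.433 = 156.266 s.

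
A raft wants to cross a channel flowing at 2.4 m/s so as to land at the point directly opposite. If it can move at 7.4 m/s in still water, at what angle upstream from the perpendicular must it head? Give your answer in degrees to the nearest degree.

19°

To cancel the current, the upstream component of the raft's velocity must equal the flow: 7.4 sin θ = 2.4.
sin θ = 2.4 / 7.4 = 0.3243.
θ = arcsin(0.3243) = 18.925°.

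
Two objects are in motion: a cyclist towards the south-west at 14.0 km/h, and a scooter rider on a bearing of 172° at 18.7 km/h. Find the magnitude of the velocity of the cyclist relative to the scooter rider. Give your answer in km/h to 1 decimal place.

Taking east as x and north as y: cyclist velocity = (-9.899, -9.899) km/h; scooter rider velocity = (2.603, -18.518) km/h.
Velocity of cyclist relative to scooter rider = (-9.899, -9.899) − (2.603, -18.518) = (-12.502, 8.619) km/h.
Magnitude = |(-12.502, 8.619)| = 15.185 km/h.

15.2 km/h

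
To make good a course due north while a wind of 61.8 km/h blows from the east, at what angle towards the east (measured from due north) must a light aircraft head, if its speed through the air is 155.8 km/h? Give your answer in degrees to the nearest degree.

23°

The wind pushes perpendicular to the desired track; the heading must have a component into the wind equal to 61.8 km/h: 155.8 sin θ = 61.8.
sin θ = 0.3967, so θ = 23.370°.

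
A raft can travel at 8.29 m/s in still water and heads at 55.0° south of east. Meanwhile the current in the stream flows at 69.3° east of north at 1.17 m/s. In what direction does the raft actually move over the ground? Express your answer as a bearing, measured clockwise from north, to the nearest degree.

137°

Taking east as x and north as y: velocity relative to the water = (4.755, -6.791) m/s; the water relative to ground = (1.094, 0.414) m/s.
Velocity relative to ground = (4.755, -6.791) + (1.094, 0.414) = (5.849, -6.377) m/s.
Bearing = atan2(5.85, -6.38) = 137.47° clockwise from north.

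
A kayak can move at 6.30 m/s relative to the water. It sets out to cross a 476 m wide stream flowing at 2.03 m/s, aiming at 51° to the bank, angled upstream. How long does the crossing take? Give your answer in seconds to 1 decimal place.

The component of the kayak's velocity perpendicular to the bank is 6.30 × sin 51° = 4.896 m/s.
The flow acts along the bank and has no component across it.
Time = 476 / 4.896 = 97.222 s.

97.2 s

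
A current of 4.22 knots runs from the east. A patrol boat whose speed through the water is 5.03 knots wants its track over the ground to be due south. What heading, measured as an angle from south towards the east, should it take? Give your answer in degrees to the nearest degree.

The current pushes perpendicular to the desired track; the heading must have a component into the current equal to 4.22 knots: 5.03 sin θ = 4.22.
sin θ = 0.8390, so θ = 57.031°.

57°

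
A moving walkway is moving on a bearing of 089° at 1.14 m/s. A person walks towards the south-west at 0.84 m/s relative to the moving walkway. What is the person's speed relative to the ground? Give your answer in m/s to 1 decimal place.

Taking east as x and north as y: moving walkway velocity = (1.140, 0.020) m/s; person velocity relative to moving walkway = (-0.594, -0.594) m/s.
Velocity relative to ground = (1.140, 0.020) + (-0.594, -0.594) = (0.546, -0.574) m/s.
Speed = |(0.546, -0.574)| = 0.792 m/s.

0.8 m/s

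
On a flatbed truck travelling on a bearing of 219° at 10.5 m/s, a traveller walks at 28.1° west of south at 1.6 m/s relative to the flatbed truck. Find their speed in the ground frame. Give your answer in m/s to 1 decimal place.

Taking east as x and north as y: flatbed truck velocity = (-6.608, -8.160) m/s; traveller velocity relative to flatbed truck = (-0.754, -1.411) m/s.
Velocity relative to ground = (-6.608, -8.160) + (-0.754, -1.411) = (-7.361, -9.571) m/s.
Speed = |(-7.361, -9.571)| = 12.075 m/s.

12.1 m/s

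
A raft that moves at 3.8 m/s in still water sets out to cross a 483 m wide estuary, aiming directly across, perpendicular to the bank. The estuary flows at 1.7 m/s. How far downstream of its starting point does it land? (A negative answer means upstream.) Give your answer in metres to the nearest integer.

Perpendicular speed = 3.800 m/s; crossing time = 483 / 3.800 = 127.105 s.
Net downstream speed = 1.700 m/s.
Drift = 1.700 × 127.105 = 216.079 m (downstream).

216 m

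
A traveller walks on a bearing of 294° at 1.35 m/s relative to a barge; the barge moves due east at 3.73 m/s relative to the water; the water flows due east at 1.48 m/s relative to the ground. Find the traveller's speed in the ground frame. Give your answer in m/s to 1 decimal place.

4.0 m/s

In east/north components (m/s): traveller relative to barge = (-1.233, 0.549); barge relative to water = (3.730, 0.000); water relative to ground = (1.480, 0.000).
Sum = (3.977, 0.549) m/s.
Speed = |(3.977, 0.549)| = 4.014 m/s.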